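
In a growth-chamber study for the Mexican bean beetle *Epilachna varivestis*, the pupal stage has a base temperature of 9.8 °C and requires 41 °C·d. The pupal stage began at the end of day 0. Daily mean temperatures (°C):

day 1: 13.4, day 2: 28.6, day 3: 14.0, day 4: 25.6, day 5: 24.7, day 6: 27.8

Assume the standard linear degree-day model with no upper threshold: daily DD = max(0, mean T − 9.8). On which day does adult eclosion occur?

Daily DD above 9.8 °C: 3.6, 18.8, 4.2, 15.8, 14.9, 18.0.
Cumulative: 3.6, 22.4, 26.6, 42.4, 57.3, 75.3.
The total first reaches 41 DD on day 4.

day 4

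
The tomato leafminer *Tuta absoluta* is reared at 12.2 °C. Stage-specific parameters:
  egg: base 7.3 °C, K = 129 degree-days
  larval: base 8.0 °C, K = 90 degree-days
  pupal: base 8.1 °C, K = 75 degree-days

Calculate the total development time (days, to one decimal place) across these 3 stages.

egg: 129 / (12.2 − 7.3) = 129 / 4.9 = 26.327 d.
larval: 90 / (12.2 − 8.0) = 90 / 4.2 = 21.429 d.
pupal: 75 / (12.2 − 8.1) = 75 / 4.1 = 18.293 d.
Sum = 66.048 ≈ 66.0 days.

66.0 days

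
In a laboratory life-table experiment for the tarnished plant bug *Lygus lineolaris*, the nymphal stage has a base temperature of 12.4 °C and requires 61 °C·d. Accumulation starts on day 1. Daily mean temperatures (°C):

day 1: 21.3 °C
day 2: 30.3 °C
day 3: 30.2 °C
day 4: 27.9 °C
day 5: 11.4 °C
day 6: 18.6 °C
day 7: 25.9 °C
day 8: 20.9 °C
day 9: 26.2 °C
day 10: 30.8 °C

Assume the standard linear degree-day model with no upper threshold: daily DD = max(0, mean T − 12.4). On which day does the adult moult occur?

Daily DD above 12.4 °C: 8.9, 17.9, 17.8, 15.5, 0.0, 6.2, 13.5, 8.5, 13.8, 18.4.
Cumulative: 8.9, 26.8, 44.6, 60.1, 60.1, 66.3, 79.8, 88.3, 102.1, 120.5.
The total first reaches 61 DD on day 6.

day 6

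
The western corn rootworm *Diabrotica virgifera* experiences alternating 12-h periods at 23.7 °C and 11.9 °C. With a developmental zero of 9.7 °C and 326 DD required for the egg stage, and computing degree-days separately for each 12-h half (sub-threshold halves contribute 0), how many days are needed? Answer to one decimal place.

Day half: max(0, 23.7 − 9.7) × 0.5 = 14.0 × 0.5 = 7.00 DD.
Night half: max(0, 11.9 − 9.7) × 0.5 = 2.2 × 0.5 = 1.10 DD.
Per 24 h: 8.10 DD/day.
Duration = 326 / 8.10 = 40.247 ≈ 40.2 days.

40.2 days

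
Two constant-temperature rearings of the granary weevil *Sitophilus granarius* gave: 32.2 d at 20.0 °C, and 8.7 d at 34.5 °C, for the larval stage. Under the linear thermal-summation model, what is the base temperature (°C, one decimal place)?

Under the model K = D·(T − T_b), so D₁·(T₁ − T_b) = D₂·(T₂ − T_b).
32.2·(20.0 − T_b) = 8.7·(34.5 − T_b)
T_b = (32.2·20.0 − 8.7·34.5) / (32.2 − 8.7) = 343.85 / 23.5 = 14.632 °C ≈ 14.6 °C.

14.6 °C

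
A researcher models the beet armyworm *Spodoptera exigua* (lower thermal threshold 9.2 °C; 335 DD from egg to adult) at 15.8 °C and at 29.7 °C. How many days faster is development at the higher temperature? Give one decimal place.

34.4 days

At 15.8 °C: 335 / (15.8 − 9.2) = 335 / 6.6 = 50.758 d.
At 29.7 °C: 335 / (29.7 − 9.2) = 335 / 20.5 = 16.341 d.
Difference = |50.758 − 16.341| = 34.416 ≈ 34.4 days.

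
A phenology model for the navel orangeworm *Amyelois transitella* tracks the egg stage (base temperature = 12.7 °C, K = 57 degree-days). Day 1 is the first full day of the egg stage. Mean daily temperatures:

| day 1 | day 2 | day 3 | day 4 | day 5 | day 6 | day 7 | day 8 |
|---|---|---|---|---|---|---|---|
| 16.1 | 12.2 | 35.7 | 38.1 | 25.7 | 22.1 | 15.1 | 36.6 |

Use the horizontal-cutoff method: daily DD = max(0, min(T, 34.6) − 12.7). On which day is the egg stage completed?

day 5

Daily DD above 12.7 °C (capped at 21.9): 3.4, 0.0, 21.9, 21.9, 13.0, 9.4, 2.4, 21.9.
Cumulative: 3.4, 3.4, 25.3, 47.2, 60.2, 69.6, 72.0, 93.9.
The total first reaches 57 DD on day 5.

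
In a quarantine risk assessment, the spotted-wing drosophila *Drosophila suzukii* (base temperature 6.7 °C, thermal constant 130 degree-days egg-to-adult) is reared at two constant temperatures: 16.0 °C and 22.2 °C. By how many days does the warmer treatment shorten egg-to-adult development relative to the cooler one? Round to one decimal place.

At 16.0 °C: 130 / (16.0 − 6.7) = 130 / 9.3 = 13.978 d.
At 22.2 °C: 130 / (22.2 − 6.7) = 130 / 15.5 = 8.387 d.
Difference = |13.978 − 8.387| = 5.591 ≈ 5.6 days.

5.6 days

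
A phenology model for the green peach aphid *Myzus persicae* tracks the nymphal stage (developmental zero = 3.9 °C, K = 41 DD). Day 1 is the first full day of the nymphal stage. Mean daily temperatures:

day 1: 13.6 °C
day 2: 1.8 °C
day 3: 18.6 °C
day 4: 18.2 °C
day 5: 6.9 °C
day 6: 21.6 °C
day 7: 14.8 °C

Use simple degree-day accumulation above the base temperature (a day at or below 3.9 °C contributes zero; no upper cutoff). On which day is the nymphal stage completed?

Daily DD above 3.9 °C: 9.7, 0.0, 14.7, 14.3, 3.0, 17.7, 10.9.
Cumulative: 9.7, 9.7, 24.4, 38.7, 41.7, 59.4, 70.3.
The total first reaches 41 DD on day 5.

day 5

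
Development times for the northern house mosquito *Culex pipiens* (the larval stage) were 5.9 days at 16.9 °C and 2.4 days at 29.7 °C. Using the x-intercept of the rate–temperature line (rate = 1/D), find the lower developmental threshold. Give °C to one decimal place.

Equal thermal constants: D₁(T₁ − T_b) = D₂(T₂ − T_b).
5.9·(16.9 − T_b) = 2.4·(29.7 − T_b)
T_b = (5.9·16.9 − 2.4·29.7) / (5.9 − 2.4) = 28.43 / 3.5 = 8.123 °C ≈ 8.1 °C.

8.1 °C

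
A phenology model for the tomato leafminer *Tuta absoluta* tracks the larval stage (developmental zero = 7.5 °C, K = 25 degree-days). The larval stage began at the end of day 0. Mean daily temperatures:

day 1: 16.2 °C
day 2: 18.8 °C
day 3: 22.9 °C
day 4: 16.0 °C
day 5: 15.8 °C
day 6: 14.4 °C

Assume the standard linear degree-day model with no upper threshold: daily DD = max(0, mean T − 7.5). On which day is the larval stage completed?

Daily DD above 7.5 °C: 8.7, 11.3, 15.4, 8.5, 8.3, 6.9.
Cumulative: 8.7, 20.0, 35.4, 43.9, 52.2, 59.1.
The total first reaches 25 DD on day 3.

day 3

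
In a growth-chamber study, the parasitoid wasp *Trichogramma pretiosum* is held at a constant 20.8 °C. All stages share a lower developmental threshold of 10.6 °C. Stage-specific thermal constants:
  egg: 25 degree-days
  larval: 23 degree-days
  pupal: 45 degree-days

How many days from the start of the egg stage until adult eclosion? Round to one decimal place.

Daily accumulation at 20.8 °C = 20.8 − 10.6 = 10.2 DD/day.
Total K = 25 + 23 + 45 = 93 DD.
Total duration = 93 / 10.2 = 9.118 ≈ 9.1 days.

9.1 days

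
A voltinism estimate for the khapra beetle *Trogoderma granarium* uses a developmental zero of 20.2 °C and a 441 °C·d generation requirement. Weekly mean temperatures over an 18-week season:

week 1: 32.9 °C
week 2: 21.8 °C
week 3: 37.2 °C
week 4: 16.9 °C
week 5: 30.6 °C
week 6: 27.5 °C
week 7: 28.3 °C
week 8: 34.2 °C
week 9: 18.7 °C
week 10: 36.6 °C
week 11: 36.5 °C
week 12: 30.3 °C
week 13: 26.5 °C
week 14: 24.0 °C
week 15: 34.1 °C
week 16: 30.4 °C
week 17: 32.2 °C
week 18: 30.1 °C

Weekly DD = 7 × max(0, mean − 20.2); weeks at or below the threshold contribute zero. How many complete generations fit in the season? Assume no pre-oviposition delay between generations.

Weekly DD (7 × max(0, T̄ − 20.2)): 88.9, 11.2, 119.0, 0.0, 72.8, 51.1, 56.7, 98.0, 0.0, 114.8, 114.1, 70.7, 44.1, 26.6, 97.3, 71.4, 84.0, 69.3.
Season total = 1190.0 DD.
Complete generations = ⌊1190.0 / 441⌋ = 2.

2 generations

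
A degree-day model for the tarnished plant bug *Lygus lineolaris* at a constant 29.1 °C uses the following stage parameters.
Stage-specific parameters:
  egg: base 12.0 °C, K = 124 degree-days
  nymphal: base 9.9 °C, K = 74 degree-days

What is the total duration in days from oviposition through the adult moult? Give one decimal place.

11.1 days

egg: 124 / (29.1 − 12.0) = 124 / 17.1 = 7.251 d.
nymphal: 74 / (29.1 − 9.9) = 74 / 19.2 = 3.854 d.
Sum = 11.106 ≈ 11.1 days.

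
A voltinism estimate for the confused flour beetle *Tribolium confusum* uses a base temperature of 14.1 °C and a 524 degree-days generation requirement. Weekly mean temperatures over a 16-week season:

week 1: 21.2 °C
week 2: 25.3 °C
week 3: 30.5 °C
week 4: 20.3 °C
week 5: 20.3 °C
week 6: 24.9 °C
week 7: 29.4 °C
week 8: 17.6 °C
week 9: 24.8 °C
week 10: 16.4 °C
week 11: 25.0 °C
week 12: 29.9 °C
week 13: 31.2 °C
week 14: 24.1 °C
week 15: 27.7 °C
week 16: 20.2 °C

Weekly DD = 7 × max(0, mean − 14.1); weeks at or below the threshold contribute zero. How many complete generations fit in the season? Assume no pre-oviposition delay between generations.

2 generations

Weekly DD (7 × max(0, T̄ − 14.1)): 49.7, 78.4, 114.8, 43.4, 43.4, 75.6, 107.1, 24.5, 74.9, 16.1, 76.3, 110.6, 119.7, 70.0, 95.2, 42.7.
Season total = 1142.4 DD.
Complete generations = ⌊1142.4 / 524⌋ = 2.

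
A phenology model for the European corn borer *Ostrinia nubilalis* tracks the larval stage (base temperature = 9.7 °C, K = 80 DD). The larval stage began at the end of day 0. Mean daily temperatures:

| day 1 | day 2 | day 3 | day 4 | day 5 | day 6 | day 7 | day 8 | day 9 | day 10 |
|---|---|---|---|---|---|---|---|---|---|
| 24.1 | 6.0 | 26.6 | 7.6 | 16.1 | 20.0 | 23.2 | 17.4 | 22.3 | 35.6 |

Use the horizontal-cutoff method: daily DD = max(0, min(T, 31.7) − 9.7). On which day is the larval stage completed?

day 9

Daily DD above 9.7 °C (capped at 22.0): 14.4, 0.0, 16.9, 0.0, 6.4, 10.3, 13.5, 7.7, 12.6, 22.0.
Cumulative: 14.4, 14.4, 31.3, 31.3, 37.7, 48.0, 61.5, 69.2, 81.8, 103.8.
The total first reaches 80 DD on day 9.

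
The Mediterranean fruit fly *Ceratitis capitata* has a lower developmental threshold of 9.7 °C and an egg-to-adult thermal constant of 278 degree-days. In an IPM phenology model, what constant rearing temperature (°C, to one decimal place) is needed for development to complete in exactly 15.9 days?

Required daily accumulation = 278 / 15.9 = 17.484 DD/day.
T = T_base + 17.484 = 9.7 + 17.484 = 27.184 ≈ 27.2 °C.

27.2 °C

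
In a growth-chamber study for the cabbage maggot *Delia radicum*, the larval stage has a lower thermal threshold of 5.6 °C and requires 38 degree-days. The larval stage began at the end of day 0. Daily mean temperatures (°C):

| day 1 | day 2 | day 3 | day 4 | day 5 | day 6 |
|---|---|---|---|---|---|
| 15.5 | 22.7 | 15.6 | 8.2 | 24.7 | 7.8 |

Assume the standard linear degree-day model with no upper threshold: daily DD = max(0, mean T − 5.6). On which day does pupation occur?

Daily DD above 5.6 °C: 9.9, 17.1, 10.0, 2.6, 19.1, 2.2.
Cumulative: 9.9, 27.0, 37.0, 39.6, 58.7, 60.9.
The total first reaches 38 DD on day 4.

day 4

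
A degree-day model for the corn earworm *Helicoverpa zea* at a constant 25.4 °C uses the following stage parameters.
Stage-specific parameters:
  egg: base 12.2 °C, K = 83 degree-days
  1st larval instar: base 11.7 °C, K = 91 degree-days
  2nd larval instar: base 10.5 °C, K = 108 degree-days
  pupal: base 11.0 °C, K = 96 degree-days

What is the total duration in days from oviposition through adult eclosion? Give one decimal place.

26.8 days

egg: 83 / (25.4 − 12.2) = 83 / 13.2 = 6.288 d.
1st larval instar: 91 / (25.4 − 11.7) = 91 / 13.7 = 6.642 d.
2nd larval instar: 108 / (25.4 − 10.5) = 108 / 14.9 = 7.248 d.
pupal: 96 / (25.4 − 11.0) = 96 / 14.4 = 6.667 d.
Sum = 26.845 ≈ 26.8 days.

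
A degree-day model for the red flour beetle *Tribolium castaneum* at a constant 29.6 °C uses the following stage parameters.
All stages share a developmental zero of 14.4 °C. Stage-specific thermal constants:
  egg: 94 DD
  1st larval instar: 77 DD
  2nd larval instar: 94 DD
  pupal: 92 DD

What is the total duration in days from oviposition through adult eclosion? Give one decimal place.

Daily accumulation at 29.6 °C = 29.6 − 14.4 = 15.2 DD/day.
Total K = 94 + 77 + 94 + 92 = 357 DD.
Total duration = 357 / 15.2 = 23.487 ≈ 23.5 days.

23.5 days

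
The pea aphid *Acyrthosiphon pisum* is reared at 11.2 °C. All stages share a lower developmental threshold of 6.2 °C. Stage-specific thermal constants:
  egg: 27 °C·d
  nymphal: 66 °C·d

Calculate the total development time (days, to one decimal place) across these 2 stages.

Daily accumulation at 11.2 °C = 11.2 − 6.2 = 5.0 DD/day.
Total K = 27 + 66 = 93 DD.
Total duration = 93 / 5.0 = 18.600 ≈ 18.6 days.

18.6 days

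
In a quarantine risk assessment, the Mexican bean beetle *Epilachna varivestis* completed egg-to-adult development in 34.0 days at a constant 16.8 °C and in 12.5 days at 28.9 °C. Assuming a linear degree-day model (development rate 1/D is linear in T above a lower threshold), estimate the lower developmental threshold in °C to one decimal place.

9.8 °C

Equal thermal constants: D₁(T₁ − T_b) = D₂(T₂ − T_b).
34.0·(16.8 − T_b) = 12.5·(28.9 − T_b)
T_b = (34.0·16.8 − 12.5·28.9) / (34.0 − 12.5) = 209.95 / 21.5 = 9.765 °C ≈ 9.8 °C.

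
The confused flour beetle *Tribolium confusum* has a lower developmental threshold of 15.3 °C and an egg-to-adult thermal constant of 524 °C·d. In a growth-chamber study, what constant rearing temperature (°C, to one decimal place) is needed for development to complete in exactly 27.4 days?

34.4 °C

Required daily accumulation = 524 / 27.4 = 19.124 DD/day.
T = T_base + 19.124 = 15.3 + 19.124 = 34.424 ≈ 34.4 °C.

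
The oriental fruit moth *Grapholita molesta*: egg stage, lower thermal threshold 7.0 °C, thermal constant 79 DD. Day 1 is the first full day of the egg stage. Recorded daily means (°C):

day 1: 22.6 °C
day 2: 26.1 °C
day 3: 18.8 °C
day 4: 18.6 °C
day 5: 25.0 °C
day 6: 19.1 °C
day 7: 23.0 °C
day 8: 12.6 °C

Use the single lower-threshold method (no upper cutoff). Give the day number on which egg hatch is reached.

day 6

Daily DD above 7.0 °C: 15.6, 19.1, 11.8, 11.6, 18.0, 12.1, 16.0, 5.6.
Cumulative: 15.6, 34.7, 46.5, 58.1, 76.1, 88.2, 104.2, 109.8.
The total first reaches 79 DD on day 6.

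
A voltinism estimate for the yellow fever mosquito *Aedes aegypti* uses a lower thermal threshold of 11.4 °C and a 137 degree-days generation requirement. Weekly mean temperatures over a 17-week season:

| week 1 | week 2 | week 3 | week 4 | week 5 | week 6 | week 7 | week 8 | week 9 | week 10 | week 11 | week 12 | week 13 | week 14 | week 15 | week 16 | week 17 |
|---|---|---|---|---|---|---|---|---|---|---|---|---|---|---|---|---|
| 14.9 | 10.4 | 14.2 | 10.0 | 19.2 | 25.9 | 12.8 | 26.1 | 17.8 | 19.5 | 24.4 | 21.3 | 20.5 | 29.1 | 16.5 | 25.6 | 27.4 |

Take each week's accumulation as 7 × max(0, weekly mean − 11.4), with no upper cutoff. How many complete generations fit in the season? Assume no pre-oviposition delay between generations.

Weekly DD (7 × max(0, T̄ − 11.4)): 24.5, 0.0, 19.6, 0.0, 54.6, 101.5, 9.8, 102.9, 44.8, 56.7, 91.0, 69.3, 63.7, 123.9, 35.7, 99.4, 112.0.
Season total = 1009.4 DD.
Complete generations = ⌊1009.4 / 137⌋ = 7.

7 generations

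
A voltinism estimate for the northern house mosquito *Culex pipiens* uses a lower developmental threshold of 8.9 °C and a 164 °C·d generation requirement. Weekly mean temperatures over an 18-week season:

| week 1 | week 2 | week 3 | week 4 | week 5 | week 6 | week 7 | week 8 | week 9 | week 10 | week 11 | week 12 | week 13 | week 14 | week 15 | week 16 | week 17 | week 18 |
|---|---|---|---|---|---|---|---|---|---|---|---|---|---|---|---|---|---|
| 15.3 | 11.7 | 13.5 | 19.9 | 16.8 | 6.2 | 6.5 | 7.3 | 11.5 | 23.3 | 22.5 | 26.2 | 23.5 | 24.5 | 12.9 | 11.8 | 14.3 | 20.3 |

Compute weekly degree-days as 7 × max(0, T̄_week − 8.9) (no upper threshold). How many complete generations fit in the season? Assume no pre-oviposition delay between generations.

5 generations

Weekly DD (7 × max(0, T̄ − 8.9)): 44.8, 19.6, 32.2, 77.0, 55.3, 0.0, 0.0, 0.0, 18.2, 100.8, 95.2, 121.1, 102.2, 109.2, 28.0, 20.3, 37.8, 79.8.
Season total = 941.5 DD.
Complete generations = ⌊941.5 / 164⌋ = 5.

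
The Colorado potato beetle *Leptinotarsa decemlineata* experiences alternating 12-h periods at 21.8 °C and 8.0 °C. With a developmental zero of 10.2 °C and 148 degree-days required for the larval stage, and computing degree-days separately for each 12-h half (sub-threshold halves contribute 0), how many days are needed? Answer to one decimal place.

Day half: max(0, 21.8 − 10.2) × 0.5 = 11.6 × 0.5 = 5.80 DD.
Night half: max(0, 8.0 − 10.2) × 0.5 = 0.0 × 0.5 = 0.00 DD.
Per 24 h: 5.80 DD/day.
Duration = 148 / 5.80 = 25.517 ≈ 25.5 days.

25.5 days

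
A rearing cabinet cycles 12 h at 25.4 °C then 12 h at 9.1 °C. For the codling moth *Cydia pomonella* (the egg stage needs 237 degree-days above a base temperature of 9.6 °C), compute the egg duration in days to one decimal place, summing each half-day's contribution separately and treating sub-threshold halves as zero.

30.0 days

Day half: max(0, 25.4 − 9.6) × 0.5 = 15.8 × 0.5 = 7.90 DD.
Night half: max(0, 9.1 − 9.6) × 0.5 = 0.0 × 0.5 = 0.00 DD.
Per 24 h: 7.90 DD/day.
Duration = 237 / 7.90 = 30.000 ≈ 30.0 days.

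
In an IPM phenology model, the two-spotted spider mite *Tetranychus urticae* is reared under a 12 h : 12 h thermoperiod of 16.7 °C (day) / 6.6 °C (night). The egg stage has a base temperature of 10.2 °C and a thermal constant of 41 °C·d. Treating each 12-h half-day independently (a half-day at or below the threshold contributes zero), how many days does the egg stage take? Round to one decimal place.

Day half: max(0, 16.7 − 10.2) × 0.5 = 6.5 × 0.5 = 3.25 DD.
Night half: max(0, 6.6 − 10.2) × 0.5 = 0.0 × 0.5 = 0.00 DD.
Per 24 h: 3.25 DD/day.
Duration = 41 / 3.25 = 12.615 ≈ 12.6 days.

12.6 days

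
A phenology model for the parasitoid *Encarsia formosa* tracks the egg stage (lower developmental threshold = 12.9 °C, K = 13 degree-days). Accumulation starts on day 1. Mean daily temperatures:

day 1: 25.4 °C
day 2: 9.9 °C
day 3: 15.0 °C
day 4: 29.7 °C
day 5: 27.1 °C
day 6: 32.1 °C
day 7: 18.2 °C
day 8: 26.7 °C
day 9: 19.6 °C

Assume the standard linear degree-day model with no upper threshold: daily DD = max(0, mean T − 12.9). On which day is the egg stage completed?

Daily DD above 12.9 °C: 12.5, 0.0, 2.1, 16.8, 14.2, 19.2, 5.3, 13.8, 6.7.
Cumulative: 12.5, 12.5, 14.6, 31.4, 45.6, 64.8, 70.1, 83.9, 90.6.
The total first reaches 13 DD on day 3.

day 3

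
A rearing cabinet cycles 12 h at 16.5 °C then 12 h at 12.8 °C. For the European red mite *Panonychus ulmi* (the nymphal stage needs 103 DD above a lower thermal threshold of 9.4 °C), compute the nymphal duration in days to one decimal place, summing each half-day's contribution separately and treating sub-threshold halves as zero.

19.6 days

Day half: max(0, 16.5 − 9.4) × 0.5 = 7.1 × 0.5 = 3.55 DD.
Night half: max(0, 12.8 − 9.4) × 0.5 = 3.4 × 0.5 = 1.70 DD.
Per 24 h: 5.25 DD/day.
Duration = 103 / 5.25 = 19.619 ≈ 19.6 days.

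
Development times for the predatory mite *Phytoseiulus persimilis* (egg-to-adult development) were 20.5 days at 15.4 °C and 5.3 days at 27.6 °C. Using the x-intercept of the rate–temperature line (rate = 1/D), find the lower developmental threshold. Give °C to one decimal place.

Under the model K = D·(T − T_b), so D₁·(T₁ − T_b) = D₂·(T₂ − T_b).
20.5·(15.4 − T_b) = 5.3·(27.6 − T_b)
T_b = (20.5·15.4 − 5.3·27.6) / (20.5 − 5.3) = 169.42 / 15.2 = 11.146 °C ≈ 11.1 °C.

11.1 °C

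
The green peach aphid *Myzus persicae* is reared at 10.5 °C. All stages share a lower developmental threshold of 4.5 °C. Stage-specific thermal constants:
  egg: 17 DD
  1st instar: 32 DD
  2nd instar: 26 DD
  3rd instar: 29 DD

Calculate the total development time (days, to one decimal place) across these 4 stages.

17.3 days

Daily accumulation at 10.5 °C = 10.5 − 4.5 = 6.0 DD/day.
Total K = 17 + 32 + 26 + 29 = 104 DD.
Total duration = 104 / 6.0 = 17.333 ≈ 17.3 days.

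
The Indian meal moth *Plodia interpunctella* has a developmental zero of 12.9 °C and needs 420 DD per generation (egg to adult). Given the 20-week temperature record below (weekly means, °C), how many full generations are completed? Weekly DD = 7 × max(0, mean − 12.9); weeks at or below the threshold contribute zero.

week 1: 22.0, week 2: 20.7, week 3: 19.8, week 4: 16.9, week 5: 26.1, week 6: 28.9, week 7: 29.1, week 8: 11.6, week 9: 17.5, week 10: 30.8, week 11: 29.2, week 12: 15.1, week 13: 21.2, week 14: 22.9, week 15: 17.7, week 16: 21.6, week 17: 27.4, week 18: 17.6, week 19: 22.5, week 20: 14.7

2 generations

Weekly DD (7 × max(0, T̄ − 12.9)): 63.7, 54.6, 48.3, 28.0, 92.4, 112.0, 113.4, 0.0, 32.2, 125.3, 114.1, 15.4, 58.1, 70.0, 33.6, 60.9, 101.5, 32.9, 67.2, 12.6.
Season total = 1236.2 DD.
Complete generations = ⌊1236.2 / 420⌋ = 2.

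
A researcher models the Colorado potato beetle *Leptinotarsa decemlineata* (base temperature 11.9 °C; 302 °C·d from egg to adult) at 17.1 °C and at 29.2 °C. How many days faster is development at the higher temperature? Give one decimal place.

At 17.1 °C: 302 / (17.1 − 11.9) = 302 / 5.2 = 58.077 d.
At 29.2 °C: 302 / (29.2 − 11.9) = 302 / 17.3 = 17.457 d.
Difference = |58.077 − 17.457| = 40.620 ≈ 40.6 days.

40.6 days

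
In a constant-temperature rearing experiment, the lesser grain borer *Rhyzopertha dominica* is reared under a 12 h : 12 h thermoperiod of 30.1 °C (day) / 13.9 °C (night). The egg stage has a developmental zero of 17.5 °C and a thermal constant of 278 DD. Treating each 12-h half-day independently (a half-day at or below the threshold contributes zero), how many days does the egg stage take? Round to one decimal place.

44.1 days

Day half: max(0, 30.1 − 17.5) × 0.5 = 12.6 × 0.5 = 6.30 DD.
Night half: max(0, 13.9 − 17.5) × 0.5 = 0.0 × 0.5 = 0.00 DD.
Per 24 h: 6.30 DD/day.
Duration = 278 / 6.30 = 44.127 ≈ 44.1 days.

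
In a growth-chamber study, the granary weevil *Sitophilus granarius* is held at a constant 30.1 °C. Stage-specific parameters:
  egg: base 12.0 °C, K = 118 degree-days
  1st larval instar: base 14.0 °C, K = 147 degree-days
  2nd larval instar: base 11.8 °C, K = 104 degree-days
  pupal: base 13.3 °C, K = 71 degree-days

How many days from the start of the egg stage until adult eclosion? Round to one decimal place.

egg: 118 / (30.1 − 12.0) = 118 / 18.1 = 6.519 d.
1st larval instar: 147 / (30.1 − 14.0) = 147 / 16.1 = 9.130 d.
2nd larval instar: 104 / (30.1 − 11.8) = 104 / 18.3 = 5.683 d.
pupal: 71 / (30.1 − 13.3) = 71 / 16.8 = 4.226 d.
Sum = 25.559 ≈ 25.6 days.

25.6 days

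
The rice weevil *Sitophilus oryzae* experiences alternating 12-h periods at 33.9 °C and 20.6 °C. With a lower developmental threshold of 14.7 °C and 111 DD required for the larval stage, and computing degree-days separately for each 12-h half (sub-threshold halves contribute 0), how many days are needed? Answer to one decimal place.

Day half: max(0, 33.9 − 14.7) × 0.5 = 19.2 × 0.5 = 9.60 DD.
Night half: max(0, 20.6 − 14.7) × 0.5 = 5.9 × 0.5 = 2.95 DD.
Per 24 h: 12.55 DD/day.
Duration = 111 / 12.55 = 8.845 ≈ 8.8 days.

8.8 days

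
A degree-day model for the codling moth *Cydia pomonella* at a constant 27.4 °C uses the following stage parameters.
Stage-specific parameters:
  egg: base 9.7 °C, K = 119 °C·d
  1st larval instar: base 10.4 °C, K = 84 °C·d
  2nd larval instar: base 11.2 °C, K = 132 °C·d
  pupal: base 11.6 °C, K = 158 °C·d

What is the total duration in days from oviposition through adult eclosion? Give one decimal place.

egg: 119 / (27.4 − 9.7) = 119 / 17.7 = 6.723 d.
1st larval instar: 84 / (27.4 − 10.4) = 84 / 17.0 = 4.941 d.
2nd larval instar: 132 / (27.4 − 11.2) = 132 / 16.2 = 8.148 d.
pupal: 158 / (27.4 − 11.6) = 158 / 15.8 = 10.000 d.
Sum = 29.812 ≈ 29.8 days.

29.8 days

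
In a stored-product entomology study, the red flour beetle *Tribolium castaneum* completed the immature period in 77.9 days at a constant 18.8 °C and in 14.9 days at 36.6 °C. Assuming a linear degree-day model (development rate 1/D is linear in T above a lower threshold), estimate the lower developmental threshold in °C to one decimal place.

14.6 °C

Linear rate model ⇒ the product D·(T − T_b) is constant across temperatures.
77.9·(18.8 − T_b) = 14.9·(36.6 − T_b)
T_b = (77.9·18.8 − 14.9·36.6) / (77.9 − 14.9) = 919.18 / 63.0 = 14.590 °C ≈ 14.6 °C.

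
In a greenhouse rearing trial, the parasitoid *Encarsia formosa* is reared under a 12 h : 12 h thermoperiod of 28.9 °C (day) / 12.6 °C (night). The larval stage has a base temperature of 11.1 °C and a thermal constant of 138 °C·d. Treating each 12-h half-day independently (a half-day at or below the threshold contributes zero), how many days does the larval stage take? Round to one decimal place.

14.3 days

Day half: max(0, 28.9 − 11.1) × 0.5 = 17.8 × 0.5 = 8.90 DD.
Night half: max(0, 12.6 − 11.1) × 0.5 = 1.5 × 0.5 = 0.75 DD.
Per 24 h: 9.65 DD/day.
Duration = 138 / 9.65 = 14.301 ≈ 14.3 days.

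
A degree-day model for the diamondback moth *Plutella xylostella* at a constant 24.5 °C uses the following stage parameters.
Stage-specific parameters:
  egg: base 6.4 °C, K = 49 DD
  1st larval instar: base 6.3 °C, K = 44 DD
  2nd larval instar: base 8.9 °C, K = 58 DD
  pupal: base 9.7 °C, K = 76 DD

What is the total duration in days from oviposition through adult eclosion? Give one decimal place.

14.0 days

egg: 49 / (24.5 − 6.4) = 49 / 18.1 = 2.707 d.
1st larval instar: 44 / (24.5 − 6.3) = 44 / 18.2 = 2.418 d.
2nd larval instar: 58 / (24.5 − 8.9) = 58 / 15.6 = 3.718 d.
pupal: 76 / (24.5 − 9.7) = 76 / 14.8 = 5.135 d.
Sum = 13.978 ≈ 14.0 days.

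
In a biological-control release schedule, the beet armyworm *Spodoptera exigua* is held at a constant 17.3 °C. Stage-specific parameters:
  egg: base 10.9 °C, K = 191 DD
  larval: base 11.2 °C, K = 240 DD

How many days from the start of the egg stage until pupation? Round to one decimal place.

69.2 days

egg: 191 / (17.3 − 10.9) = 191 / 6.4 = 29.844 d.
larval: 240 / (17.3 − 11.2) = 240 / 6.1 = 39.344 d.
Sum = 69.188 ≈ 69.2 days.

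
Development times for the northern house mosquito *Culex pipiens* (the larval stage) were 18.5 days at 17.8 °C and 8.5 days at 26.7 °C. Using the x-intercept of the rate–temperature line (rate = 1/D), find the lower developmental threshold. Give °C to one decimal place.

Linear rate model ⇒ the product D·(T − T_b) is constant across temperatures.
18.5·(17.8 − T_b) = 8.5·(26.7 − T_b)
T_b = (18.5·17.8 − 8.5·26.7) / (18.5 − 8.5) = 102.35 / 10.0 = 10.235 °C ≈ 10.2 °C.

10.2 °C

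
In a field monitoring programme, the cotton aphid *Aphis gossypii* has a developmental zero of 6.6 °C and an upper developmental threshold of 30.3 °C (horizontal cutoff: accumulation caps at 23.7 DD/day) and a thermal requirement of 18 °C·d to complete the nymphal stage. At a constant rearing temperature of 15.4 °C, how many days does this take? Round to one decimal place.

2.0 days

Daily accumulation = 15.4 − 6.6 = 8.8 DD/day.
Duration = 18 / 8.8 = 2.045 ≈ 2.0 days.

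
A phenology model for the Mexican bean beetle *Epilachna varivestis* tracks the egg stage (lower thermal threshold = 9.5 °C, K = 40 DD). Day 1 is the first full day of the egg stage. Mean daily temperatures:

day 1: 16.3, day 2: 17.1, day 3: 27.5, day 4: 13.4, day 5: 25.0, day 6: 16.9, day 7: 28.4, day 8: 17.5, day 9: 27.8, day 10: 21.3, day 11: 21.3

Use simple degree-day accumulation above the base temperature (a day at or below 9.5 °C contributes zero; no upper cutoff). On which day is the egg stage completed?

day 5

Daily DD above 9.5 °C: 6.8, 7.6, 18.0, 3.9, 15.5, 7.4, 18.9, 8.0, 18.3, 11.8, 11.8.
Cumulative: 6.8, 14.4, 32.4, 36.3, 51.8, 59.2, 78.1, 86.1, 104.4, 116.2, 128.0.
The total first reaches 40 DD on day 5.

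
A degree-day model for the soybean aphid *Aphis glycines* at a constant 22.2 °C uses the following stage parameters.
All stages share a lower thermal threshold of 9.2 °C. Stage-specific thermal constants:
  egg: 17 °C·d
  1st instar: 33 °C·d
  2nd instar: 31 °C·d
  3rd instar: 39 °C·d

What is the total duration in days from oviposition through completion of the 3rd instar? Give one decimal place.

9.2 days

Daily accumulation at 22.2 °C = 22.2 − 9.2 = 13.0 DD/day.
Total K = 17 + 33 + 31 + 39 = 120 DD.
Total duration = 120 / 13.0 = 9.231 ≈ 9.2 days.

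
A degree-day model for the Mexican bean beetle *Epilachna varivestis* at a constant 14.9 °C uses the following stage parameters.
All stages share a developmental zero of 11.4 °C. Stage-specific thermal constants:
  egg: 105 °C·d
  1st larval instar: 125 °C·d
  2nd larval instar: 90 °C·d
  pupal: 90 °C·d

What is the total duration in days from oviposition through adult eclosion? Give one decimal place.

117.1 days

Daily accumulation at 14.9 °C = 14.9 − 11.4 = 3.5 DD/day.
Total K = 105 + 125 + 90 + 90 = 410 DD.
Total duration = 410 / 3.5 = 117.143 ≈ 117.1 days.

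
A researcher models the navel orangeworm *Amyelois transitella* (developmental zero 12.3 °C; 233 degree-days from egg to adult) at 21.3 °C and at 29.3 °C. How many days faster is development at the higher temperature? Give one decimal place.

At 21.3 °C: 233 / (21.3 − 12.3) = 233 / 9.0 = 25.889 d.
At 29.3 °C: 233 / (29.3 − 12.3) = 233 / 17.0 = 13.706 d.
Difference = |25.889 − 13.706| = 12.183 ≈ 12.2 days.

12.2 days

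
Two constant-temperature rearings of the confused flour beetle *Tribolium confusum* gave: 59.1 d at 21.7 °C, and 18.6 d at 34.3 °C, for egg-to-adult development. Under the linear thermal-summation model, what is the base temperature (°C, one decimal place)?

15.9 °C

Under the model K = D·(T − T_b), so D₁·(T₁ − T_b) = D₂·(T₂ − T_b).
59.1·(21.7 − T_b) = 18.6·(34.3 − T_b)
T_b = (59.1·21.7 − 18.6·34.3) / (59.1 − 18.6) = 644.49 / 40.5 = 15.913 °C ≈ 15.9 °C.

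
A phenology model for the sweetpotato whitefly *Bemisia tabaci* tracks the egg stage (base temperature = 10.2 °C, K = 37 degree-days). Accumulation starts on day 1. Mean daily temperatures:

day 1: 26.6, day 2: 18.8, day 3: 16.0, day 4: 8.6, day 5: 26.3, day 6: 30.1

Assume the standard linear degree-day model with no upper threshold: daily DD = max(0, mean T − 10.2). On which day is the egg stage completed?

day 5

Daily DD above 10.2 °C: 16.4, 8.6, 5.8, 0.0, 16.1, 19.9.
Cumulative: 16.4, 25.0, 30.8, 30.8, 46.9, 66.8.
The total first reaches 37 DD on day 5.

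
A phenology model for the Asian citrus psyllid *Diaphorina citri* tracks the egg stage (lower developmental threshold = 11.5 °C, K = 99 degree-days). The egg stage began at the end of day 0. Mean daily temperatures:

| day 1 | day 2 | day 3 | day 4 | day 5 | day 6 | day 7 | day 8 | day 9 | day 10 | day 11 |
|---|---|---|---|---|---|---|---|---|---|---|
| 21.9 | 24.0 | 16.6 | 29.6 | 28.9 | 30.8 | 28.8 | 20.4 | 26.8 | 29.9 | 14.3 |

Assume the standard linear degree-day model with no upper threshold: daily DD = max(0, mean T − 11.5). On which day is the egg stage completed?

day 7

Daily DD above 11.5 °C: 10.4, 12.5, 5.1, 18.1, 17.4, 19.3, 17.3, 8.9, 15.3, 18.4, 2.8.
Cumulative: 10.4, 22.9, 28.0, 46.1, 63.5, 82.8, 100.1, 109.0, 124.3, 142.7, 145.5.
The total first reaches 99 DD on day 7.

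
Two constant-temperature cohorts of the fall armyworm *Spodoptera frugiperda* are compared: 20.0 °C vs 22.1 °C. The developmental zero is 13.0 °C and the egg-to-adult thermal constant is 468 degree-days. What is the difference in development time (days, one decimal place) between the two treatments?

15.4 days

At 20.0 °C: 468 / (20.0 − 13.0) = 468 / 7.0 = 66.857 d.
At 22.1 °C: 468 / (22.1 − 13.0) = 468 / 9.1 = 51.429 d.
Difference = |66.857 − 51.429| = 15.429 ≈ 15.4 days.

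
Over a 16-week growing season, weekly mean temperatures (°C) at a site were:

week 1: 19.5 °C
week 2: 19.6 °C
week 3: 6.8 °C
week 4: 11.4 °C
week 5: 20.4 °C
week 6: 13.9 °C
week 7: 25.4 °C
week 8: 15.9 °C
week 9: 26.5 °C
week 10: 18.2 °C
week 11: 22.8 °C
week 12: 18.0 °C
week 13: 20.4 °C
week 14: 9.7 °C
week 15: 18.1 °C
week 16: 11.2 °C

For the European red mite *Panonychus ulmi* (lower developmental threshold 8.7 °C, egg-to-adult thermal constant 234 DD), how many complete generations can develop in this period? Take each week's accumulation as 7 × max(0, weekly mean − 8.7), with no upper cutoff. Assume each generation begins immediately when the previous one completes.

4 generations

Weekly DD (7 × max(0, T̄ − 8.7)): 75.6, 76.3, 0.0, 18.9, 81.9, 36.4, 116.9, 50.4, 124.6, 66.5, 98.7, 65.1, 81.9, 7.0, 65.8, 17.5.
Season total = 983.5 DD.
Complete generations = ⌊983.5 / 234⌋ = 4.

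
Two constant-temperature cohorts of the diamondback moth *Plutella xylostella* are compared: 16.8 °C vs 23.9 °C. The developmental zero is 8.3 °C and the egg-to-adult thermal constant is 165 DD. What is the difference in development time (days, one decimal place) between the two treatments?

8.8 days

At 16.8 °C: 165 / (16.8 − 8.3) = 165 / 8.5 = 19.412 d.
At 23.9 °C: 165 / (23.9 − 8.3) = 165 / 15.6 = 10.577 d.
Difference = |19.412 − 10.577| = 8.835 ≈ 8.8 days.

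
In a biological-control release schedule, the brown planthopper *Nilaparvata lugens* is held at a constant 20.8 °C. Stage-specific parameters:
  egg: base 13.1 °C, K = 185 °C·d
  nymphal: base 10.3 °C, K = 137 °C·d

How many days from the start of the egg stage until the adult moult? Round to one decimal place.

egg: 185 / (20.8 − 13.1) = 185 / 7.7 = 24.026 d.
nymphal: 137 / (20.8 − 10.3) = 137 / 10.5 = 13.048 d.
Sum = 37.074 ≈ 37.1 days.

37.1 days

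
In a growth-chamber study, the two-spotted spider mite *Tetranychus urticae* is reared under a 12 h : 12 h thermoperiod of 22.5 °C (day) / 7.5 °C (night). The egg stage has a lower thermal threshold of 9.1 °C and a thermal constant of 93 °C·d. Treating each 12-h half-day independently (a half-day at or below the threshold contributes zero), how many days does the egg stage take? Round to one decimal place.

13.9 days

Day half: max(0, 22.5 − 9.1) × 0.5 = 13.4 × 0.5 = 6.70 DD.
Night half: max(0, 7.5 − 9.1) × 0.5 = 0.0 × 0.5 = 0.00 DD.
Per 24 h: 6.70 DD/day.
Duration = 93 / 6.70 = 13.881 ≈ 13.9 days.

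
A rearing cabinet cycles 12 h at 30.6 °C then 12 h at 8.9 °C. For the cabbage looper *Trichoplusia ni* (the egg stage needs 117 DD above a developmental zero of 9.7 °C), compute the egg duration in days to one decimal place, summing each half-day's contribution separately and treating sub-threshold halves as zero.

Day half: max(0, 30.6 − 9.7) × 0.5 = 20.9 × 0.5 = 10.45 DD.
Night half: max(0, 8.9 − 9.7) × 0.5 = 0.0 × 0.5 = 0.00 DD.
Per 24 h: 10.45 DD/day.
Duration = 117 / 10.45 = 11.196 ≈ 11.2 days.

11.2 days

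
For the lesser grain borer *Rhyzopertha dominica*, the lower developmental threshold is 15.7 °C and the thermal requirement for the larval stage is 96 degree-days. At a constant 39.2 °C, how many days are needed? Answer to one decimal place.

4.1 days

Daily accumulation = 39.2 − 15.7 = 23.5 DD/day.
Duration = 96 / 23.5 = 4.085 ≈ 4.1 days.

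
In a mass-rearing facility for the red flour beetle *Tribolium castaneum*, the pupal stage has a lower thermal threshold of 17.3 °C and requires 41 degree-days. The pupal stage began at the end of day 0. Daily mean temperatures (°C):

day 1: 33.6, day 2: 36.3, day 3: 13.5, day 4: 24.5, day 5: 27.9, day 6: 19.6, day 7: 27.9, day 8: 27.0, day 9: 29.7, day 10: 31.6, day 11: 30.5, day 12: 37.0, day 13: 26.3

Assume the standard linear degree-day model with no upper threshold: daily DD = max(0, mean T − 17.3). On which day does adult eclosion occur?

Daily DD above 17.3 °C: 16.3, 19.0, 0.0, 7.2, 10.6, 2.3, 10.6, 9.7, 12.4, 14.3, 13.2, 19.7, 9.0.
Cumulative: 16.3, 35.3, 35.3, 42.5, 53.1, 55.4, 66.0, 75.7, 88.1, 102.4, 115.6, 135.3, 144.3.
The total first reaches 41 DD on day 4.

day 4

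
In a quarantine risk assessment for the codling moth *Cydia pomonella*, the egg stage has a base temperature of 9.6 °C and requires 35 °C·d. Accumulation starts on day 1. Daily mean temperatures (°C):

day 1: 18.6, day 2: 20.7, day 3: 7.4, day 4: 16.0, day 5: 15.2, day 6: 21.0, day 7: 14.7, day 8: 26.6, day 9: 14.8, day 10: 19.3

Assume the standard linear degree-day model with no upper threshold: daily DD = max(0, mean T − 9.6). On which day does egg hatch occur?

day 6

Daily DD above 9.6 °C: 9.0, 11.1, 0.0, 6.4, 5.6, 11.4, 5.1, 17.0, 5.2, 9.7.
Cumulative: 9.0, 20.1, 20.1, 26.5, 32.1, 43.5, 48.6, 65.6, 70.8, 80.5.
The total first reaches 35 DD on day 6.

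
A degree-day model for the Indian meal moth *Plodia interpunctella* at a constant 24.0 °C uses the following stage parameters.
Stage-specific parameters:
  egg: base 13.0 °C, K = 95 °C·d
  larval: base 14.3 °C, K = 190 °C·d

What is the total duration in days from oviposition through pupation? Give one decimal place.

egg: 95 / (24.0 − 13.0) = 95 / 11.0 = 8.636 d.
larval: 190 / (24.0 − 14.3) = 190 / 9.7 = 19.588 d.
Sum = 28.224 ≈ 28.2 days.

28.2 days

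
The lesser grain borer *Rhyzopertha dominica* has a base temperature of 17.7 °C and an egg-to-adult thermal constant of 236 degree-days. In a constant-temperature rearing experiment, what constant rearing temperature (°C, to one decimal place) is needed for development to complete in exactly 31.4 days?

25.2 °C

Required daily accumulation = 236 / 31.4 = 7.516 DD/day.
T = T_base + 7.516 = 17.7 + 7.516 = 25.216 ≈ 25.2 °C.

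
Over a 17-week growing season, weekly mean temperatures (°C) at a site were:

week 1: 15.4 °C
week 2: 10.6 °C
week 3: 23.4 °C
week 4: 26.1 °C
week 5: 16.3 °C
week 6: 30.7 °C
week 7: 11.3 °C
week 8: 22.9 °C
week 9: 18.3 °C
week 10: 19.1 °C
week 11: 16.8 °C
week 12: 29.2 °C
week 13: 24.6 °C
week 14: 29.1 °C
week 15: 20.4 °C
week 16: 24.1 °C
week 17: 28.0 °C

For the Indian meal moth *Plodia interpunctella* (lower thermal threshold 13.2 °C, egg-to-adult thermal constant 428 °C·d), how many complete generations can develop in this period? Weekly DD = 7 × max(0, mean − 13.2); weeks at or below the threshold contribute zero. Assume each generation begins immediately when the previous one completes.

Weekly DD (7 × max(0, T̄ − 13.2)): 15.4, 0.0, 71.4, 90.3, 21.7, 122.5, 0.0, 67.9, 35.7, 41.3, 25.2, 112.0, 79.8, 111.3, 50.4, 76.3, 103.6.
Season total = 1024.8 DD.
Complete generations = ⌊1024.8 / 428⌋ = 2.

2 generations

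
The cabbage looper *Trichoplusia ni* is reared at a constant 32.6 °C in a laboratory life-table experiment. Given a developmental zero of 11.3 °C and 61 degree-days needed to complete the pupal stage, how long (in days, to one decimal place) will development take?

2.9 days

Daily accumulation = 32.6 − 11.3 = 21.3 DD/day.
Duration = 61 / 21.3 = 2.864 ≈ 2.9 days.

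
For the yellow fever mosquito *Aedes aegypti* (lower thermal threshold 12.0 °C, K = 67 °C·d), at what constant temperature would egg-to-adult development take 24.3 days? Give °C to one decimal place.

Required daily accumulation = 67 / 24.3 = 2.757 DD/day.
T = T_base + 2.757 = 12.0 + 2.757 = 14.757 ≈ 14.8 °C.

14.8 °C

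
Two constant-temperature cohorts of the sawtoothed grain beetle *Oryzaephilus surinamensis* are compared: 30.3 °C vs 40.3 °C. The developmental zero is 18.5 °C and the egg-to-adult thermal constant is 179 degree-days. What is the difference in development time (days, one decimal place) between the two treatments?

At 30.3 °C: 179 / (30.3 − 18.5) = 179 / 11.8 = 15.169 d.
At 40.3 °C: 179 / (40.3 − 18.5) = 179 / 21.8 = 8.211 d.
Difference = |15.169 − 8.211| = 6.958 ≈ 7.0 days.

7.0 days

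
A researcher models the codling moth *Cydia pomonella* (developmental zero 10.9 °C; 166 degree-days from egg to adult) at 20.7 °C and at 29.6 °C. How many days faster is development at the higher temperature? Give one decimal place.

At 20.7 °C: 166 / (20.7 − 10.9) = 166 / 9.8 = 16.939 d.
At 29.6 °C: 166 / (29.6 − 10.9) = 166 / 18.7 = 8.877 d.
Difference = |16.939 − 8.877| = 8.062 ≈ 8.1 days.

8.1 days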